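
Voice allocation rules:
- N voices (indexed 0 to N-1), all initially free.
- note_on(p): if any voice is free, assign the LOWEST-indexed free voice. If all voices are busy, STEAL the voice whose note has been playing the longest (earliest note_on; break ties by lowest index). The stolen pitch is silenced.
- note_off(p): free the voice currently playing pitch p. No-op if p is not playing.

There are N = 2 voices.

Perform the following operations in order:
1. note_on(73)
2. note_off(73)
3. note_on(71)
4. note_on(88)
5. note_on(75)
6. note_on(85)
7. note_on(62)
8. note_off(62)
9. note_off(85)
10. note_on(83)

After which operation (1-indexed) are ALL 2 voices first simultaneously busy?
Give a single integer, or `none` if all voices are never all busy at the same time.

Op 1: note_on(73): voice 0 is free -> assigned | voices=[73 -]
Op 2: note_off(73): free voice 0 | voices=[- -]
Op 3: note_on(71): voice 0 is free -> assigned | voices=[71 -]
Op 4: note_on(88): voice 1 is free -> assigned | voices=[71 88]
Op 5: note_on(75): all voices busy, STEAL voice 0 (pitch 71, oldest) -> assign | voices=[75 88]
Op 6: note_on(85): all voices busy, STEAL voice 1 (pitch 88, oldest) -> assign | voices=[75 85]
Op 7: note_on(62): all voices busy, STEAL voice 0 (pitch 75, oldest) -> assign | voices=[62 85]
Op 8: note_off(62): free voice 0 | voices=[- 85]
Op 9: note_off(85): free voice 1 | voices=[- -]
Op 10: note_on(83): voice 0 is free -> assigned | voices=[83 -]

Answer: 4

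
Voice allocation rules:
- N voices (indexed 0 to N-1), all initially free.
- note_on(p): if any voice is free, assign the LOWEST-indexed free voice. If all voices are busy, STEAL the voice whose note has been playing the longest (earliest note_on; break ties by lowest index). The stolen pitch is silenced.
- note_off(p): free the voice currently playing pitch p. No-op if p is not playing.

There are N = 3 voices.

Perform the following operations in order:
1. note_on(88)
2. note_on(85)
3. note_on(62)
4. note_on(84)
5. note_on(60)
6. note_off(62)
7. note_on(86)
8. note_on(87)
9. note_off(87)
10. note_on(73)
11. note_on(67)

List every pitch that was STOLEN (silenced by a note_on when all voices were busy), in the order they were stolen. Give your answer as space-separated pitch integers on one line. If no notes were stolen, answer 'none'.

Op 1: note_on(88): voice 0 is free -> assigned | voices=[88 - -]
Op 2: note_on(85): voice 1 is free -> assigned | voices=[88 85 -]
Op 3: note_on(62): voice 2 is free -> assigned | voices=[88 85 62]
Op 4: note_on(84): all voices busy, STEAL voice 0 (pitch 88, oldest) -> assign | voices=[84 85 62]
Op 5: note_on(60): all voices busy, STEAL voice 1 (pitch 85, oldest) -> assign | voices=[84 60 62]
Op 6: note_off(62): free voice 2 | voices=[84 60 -]
Op 7: note_on(86): voice 2 is free -> assigned | voices=[84 60 86]
Op 8: note_on(87): all voices busy, STEAL voice 0 (pitch 84, oldest) -> assign | voices=[87 60 86]
Op 9: note_off(87): free voice 0 | voices=[- 60 86]
Op 10: note_on(73): voice 0 is free -> assigned | voices=[73 60 86]
Op 11: note_on(67): all voices busy, STEAL voice 1 (pitch 60, oldest) -> assign | voices=[73 67 86]

Answer: 88 85 84 60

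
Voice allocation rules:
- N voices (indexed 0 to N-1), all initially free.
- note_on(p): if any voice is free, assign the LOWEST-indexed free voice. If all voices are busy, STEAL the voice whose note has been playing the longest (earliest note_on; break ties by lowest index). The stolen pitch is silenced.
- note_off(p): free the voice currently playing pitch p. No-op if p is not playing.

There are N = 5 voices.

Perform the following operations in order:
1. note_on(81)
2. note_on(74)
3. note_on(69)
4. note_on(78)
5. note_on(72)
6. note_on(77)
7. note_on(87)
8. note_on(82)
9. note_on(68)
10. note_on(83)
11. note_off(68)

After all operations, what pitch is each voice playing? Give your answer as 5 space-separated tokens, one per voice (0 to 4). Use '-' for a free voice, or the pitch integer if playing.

Answer: 77 87 82 - 83

Derivation:
Op 1: note_on(81): voice 0 is free -> assigned | voices=[81 - - - -]
Op 2: note_on(74): voice 1 is free -> assigned | voices=[81 74 - - -]
Op 3: note_on(69): voice 2 is free -> assigned | voices=[81 74 69 - -]
Op 4: note_on(78): voice 3 is free -> assigned | voices=[81 74 69 78 -]
Op 5: note_on(72): voice 4 is free -> assigned | voices=[81 74 69 78 72]
Op 6: note_on(77): all voices busy, STEAL voice 0 (pitch 81, oldest) -> assign | voices=[77 74 69 78 72]
Op 7: note_on(87): all voices busy, STEAL voice 1 (pitch 74, oldest) -> assign | voices=[77 87 69 78 72]
Op 8: note_on(82): all voices busy, STEAL voice 2 (pitch 69, oldest) -> assign | voices=[77 87 82 78 72]
Op 9: note_on(68): all voices busy, STEAL voice 3 (pitch 78, oldest) -> assign | voices=[77 87 82 68 72]
Op 10: note_on(83): all voices busy, STEAL voice 4 (pitch 72, oldest) -> assign | voices=[77 87 82 68 83]
Op 11: note_off(68): free voice 3 | voices=[77 87 82 - 83]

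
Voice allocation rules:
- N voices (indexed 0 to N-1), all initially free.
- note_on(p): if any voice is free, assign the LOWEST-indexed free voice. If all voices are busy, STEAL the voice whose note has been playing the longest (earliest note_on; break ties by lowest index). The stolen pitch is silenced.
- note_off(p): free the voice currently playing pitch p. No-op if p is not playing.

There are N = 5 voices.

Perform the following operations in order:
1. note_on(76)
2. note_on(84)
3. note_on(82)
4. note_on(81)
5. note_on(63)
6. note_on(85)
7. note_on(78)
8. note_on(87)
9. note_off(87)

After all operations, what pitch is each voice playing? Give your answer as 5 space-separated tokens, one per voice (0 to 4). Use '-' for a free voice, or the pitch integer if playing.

Answer: 85 78 - 81 63

Derivation:
Op 1: note_on(76): voice 0 is free -> assigned | voices=[76 - - - -]
Op 2: note_on(84): voice 1 is free -> assigned | voices=[76 84 - - -]
Op 3: note_on(82): voice 2 is free -> assigned | voices=[76 84 82 - -]
Op 4: note_on(81): voice 3 is free -> assigned | voices=[76 84 82 81 -]
Op 5: note_on(63): voice 4 is free -> assigned | voices=[76 84 82 81 63]
Op 6: note_on(85): all voices busy, STEAL voice 0 (pitch 76, oldest) -> assign | voices=[85 84 82 81 63]
Op 7: note_on(78): all voices busy, STEAL voice 1 (pitch 84, oldest) -> assign | voices=[85 78 82 81 63]
Op 8: note_on(87): all voices busy, STEAL voice 2 (pitch 82, oldest) -> assign | voices=[85 78 87 81 63]
Op 9: note_off(87): free voice 2 | voices=[85 78 - 81 63]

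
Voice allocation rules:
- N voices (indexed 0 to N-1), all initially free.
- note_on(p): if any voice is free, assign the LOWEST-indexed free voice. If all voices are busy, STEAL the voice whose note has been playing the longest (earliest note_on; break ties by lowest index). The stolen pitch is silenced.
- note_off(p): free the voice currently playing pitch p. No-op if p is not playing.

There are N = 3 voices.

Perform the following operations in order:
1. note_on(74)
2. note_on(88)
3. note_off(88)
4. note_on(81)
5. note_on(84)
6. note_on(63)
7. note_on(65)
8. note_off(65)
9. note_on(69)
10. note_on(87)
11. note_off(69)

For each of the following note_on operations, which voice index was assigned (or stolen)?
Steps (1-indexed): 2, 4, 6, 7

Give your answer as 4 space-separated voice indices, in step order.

Answer: 1 1 0 1

Derivation:
Op 1: note_on(74): voice 0 is free -> assigned | voices=[74 - -]
Op 2: note_on(88): voice 1 is free -> assigned | voices=[74 88 -]
Op 3: note_off(88): free voice 1 | voices=[74 - -]
Op 4: note_on(81): voice 1 is free -> assigned | voices=[74 81 -]
Op 5: note_on(84): voice 2 is free -> assigned | voices=[74 81 84]
Op 6: note_on(63): all voices busy, STEAL voice 0 (pitch 74, oldest) -> assign | voices=[63 81 84]
Op 7: note_on(65): all voices busy, STEAL voice 1 (pitch 81, oldest) -> assign | voices=[63 65 84]
Op 8: note_off(65): free voice 1 | voices=[63 - 84]
Op 9: note_on(69): voice 1 is free -> assigned | voices=[63 69 84]
Op 10: note_on(87): all voices busy, STEAL voice 2 (pitch 84, oldest) -> assign | voices=[63 69 87]
Op 11: note_off(69): free voice 1 | voices=[63 - 87]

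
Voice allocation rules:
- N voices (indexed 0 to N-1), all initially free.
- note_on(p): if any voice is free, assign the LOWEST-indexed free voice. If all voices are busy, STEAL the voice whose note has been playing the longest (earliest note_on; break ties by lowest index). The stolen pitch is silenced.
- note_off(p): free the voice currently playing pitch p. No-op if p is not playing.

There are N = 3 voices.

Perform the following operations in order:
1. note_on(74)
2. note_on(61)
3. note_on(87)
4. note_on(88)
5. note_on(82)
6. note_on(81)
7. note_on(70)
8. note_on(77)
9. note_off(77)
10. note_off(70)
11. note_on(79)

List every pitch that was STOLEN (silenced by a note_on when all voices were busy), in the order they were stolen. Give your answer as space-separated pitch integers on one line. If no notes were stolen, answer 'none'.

Answer: 74 61 87 88 82

Derivation:
Op 1: note_on(74): voice 0 is free -> assigned | voices=[74 - -]
Op 2: note_on(61): voice 1 is free -> assigned | voices=[74 61 -]
Op 3: note_on(87): voice 2 is free -> assigned | voices=[74 61 87]
Op 4: note_on(88): all voices busy, STEAL voice 0 (pitch 74, oldest) -> assign | voices=[88 61 87]
Op 5: note_on(82): all voices busy, STEAL voice 1 (pitch 61, oldest) -> assign | voices=[88 82 87]
Op 6: note_on(81): all voices busy, STEAL voice 2 (pitch 87, oldest) -> assign | voices=[88 82 81]
Op 7: note_on(70): all voices busy, STEAL voice 0 (pitch 88, oldest) -> assign | voices=[70 82 81]
Op 8: note_on(77): all voices busy, STEAL voice 1 (pitch 82, oldest) -> assign | voices=[70 77 81]
Op 9: note_off(77): free voice 1 | voices=[70 - 81]
Op 10: note_off(70): free voice 0 | voices=[- - 81]
Op 11: note_on(79): voice 0 is free -> assigned | voices=[79 - 81]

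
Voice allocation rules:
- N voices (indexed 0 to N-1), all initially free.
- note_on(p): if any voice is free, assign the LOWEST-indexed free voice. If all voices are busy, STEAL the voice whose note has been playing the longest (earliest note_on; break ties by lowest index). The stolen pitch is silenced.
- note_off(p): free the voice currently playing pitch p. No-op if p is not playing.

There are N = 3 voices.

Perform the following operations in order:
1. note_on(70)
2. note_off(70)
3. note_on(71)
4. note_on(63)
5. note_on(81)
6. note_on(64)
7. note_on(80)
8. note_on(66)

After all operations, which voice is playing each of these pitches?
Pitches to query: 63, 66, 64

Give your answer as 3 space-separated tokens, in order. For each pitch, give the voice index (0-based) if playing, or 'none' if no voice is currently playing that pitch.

Op 1: note_on(70): voice 0 is free -> assigned | voices=[70 - -]
Op 2: note_off(70): free voice 0 | voices=[- - -]
Op 3: note_on(71): voice 0 is free -> assigned | voices=[71 - -]
Op 4: note_on(63): voice 1 is free -> assigned | voices=[71 63 -]
Op 5: note_on(81): voice 2 is free -> assigned | voices=[71 63 81]
Op 6: note_on(64): all voices busy, STEAL voice 0 (pitch 71, oldest) -> assign | voices=[64 63 81]
Op 7: note_on(80): all voices busy, STEAL voice 1 (pitch 63, oldest) -> assign | voices=[64 80 81]
Op 8: note_on(66): all voices busy, STEAL voice 2 (pitch 81, oldest) -> assign | voices=[64 80 66]

Answer: none 2 0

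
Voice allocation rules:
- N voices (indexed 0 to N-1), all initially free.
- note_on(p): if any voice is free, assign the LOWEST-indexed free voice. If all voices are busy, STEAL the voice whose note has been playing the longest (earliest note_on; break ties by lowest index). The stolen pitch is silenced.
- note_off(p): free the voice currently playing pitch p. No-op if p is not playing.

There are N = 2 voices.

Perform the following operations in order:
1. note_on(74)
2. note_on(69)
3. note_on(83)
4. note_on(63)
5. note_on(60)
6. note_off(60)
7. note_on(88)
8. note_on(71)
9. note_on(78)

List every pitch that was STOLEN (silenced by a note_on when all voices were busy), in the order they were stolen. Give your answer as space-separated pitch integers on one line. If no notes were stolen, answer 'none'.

Answer: 74 69 83 63 88

Derivation:
Op 1: note_on(74): voice 0 is free -> assigned | voices=[74 -]
Op 2: note_on(69): voice 1 is free -> assigned | voices=[74 69]
Op 3: note_on(83): all voices busy, STEAL voice 0 (pitch 74, oldest) -> assign | voices=[83 69]
Op 4: note_on(63): all voices busy, STEAL voice 1 (pitch 69, oldest) -> assign | voices=[83 63]
Op 5: note_on(60): all voices busy, STEAL voice 0 (pitch 83, oldest) -> assign | voices=[60 63]
Op 6: note_off(60): free voice 0 | voices=[- 63]
Op 7: note_on(88): voice 0 is free -> assigned | voices=[88 63]
Op 8: note_on(71): all voices busy, STEAL voice 1 (pitch 63, oldest) -> assign | voices=[88 71]
Op 9: note_on(78): all voices busy, STEAL voice 0 (pitch 88, oldest) -> assign | voices=[78 71]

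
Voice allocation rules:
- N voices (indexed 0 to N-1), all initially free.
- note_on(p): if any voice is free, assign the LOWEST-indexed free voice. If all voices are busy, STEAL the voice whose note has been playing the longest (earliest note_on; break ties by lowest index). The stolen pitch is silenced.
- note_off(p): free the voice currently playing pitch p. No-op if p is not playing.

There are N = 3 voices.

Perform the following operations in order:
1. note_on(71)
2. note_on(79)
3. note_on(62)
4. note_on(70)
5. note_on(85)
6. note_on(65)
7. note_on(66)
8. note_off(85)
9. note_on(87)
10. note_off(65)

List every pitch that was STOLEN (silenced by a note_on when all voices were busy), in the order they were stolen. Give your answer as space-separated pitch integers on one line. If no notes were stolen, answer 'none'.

Op 1: note_on(71): voice 0 is free -> assigned | voices=[71 - -]
Op 2: note_on(79): voice 1 is free -> assigned | voices=[71 79 -]
Op 3: note_on(62): voice 2 is free -> assigned | voices=[71 79 62]
Op 4: note_on(70): all voices busy, STEAL voice 0 (pitch 71, oldest) -> assign | voices=[70 79 62]
Op 5: note_on(85): all voices busy, STEAL voice 1 (pitch 79, oldest) -> assign | voices=[70 85 62]
Op 6: note_on(65): all voices busy, STEAL voice 2 (pitch 62, oldest) -> assign | voices=[70 85 65]
Op 7: note_on(66): all voices busy, STEAL voice 0 (pitch 70, oldest) -> assign | voices=[66 85 65]
Op 8: note_off(85): free voice 1 | voices=[66 - 65]
Op 9: note_on(87): voice 1 is free -> assigned | voices=[66 87 65]
Op 10: note_off(65): free voice 2 | voices=[66 87 -]

Answer: 71 79 62 70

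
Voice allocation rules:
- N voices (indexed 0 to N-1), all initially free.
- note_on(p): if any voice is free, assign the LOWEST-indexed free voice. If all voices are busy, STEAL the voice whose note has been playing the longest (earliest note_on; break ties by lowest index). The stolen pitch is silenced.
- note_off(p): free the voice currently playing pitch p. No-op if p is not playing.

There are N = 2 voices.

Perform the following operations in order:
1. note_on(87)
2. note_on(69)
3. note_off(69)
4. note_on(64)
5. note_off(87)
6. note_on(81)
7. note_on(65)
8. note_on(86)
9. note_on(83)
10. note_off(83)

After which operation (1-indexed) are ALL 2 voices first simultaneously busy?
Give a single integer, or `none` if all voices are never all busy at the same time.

Answer: 2

Derivation:
Op 1: note_on(87): voice 0 is free -> assigned | voices=[87 -]
Op 2: note_on(69): voice 1 is free -> assigned | voices=[87 69]
Op 3: note_off(69): free voice 1 | voices=[87 -]
Op 4: note_on(64): voice 1 is free -> assigned | voices=[87 64]
Op 5: note_off(87): free voice 0 | voices=[- 64]
Op 6: note_on(81): voice 0 is free -> assigned | voices=[81 64]
Op 7: note_on(65): all voices busy, STEAL voice 1 (pitch 64, oldest) -> assign | voices=[81 65]
Op 8: note_on(86): all voices busy, STEAL voice 0 (pitch 81, oldest) -> assign | voices=[86 65]
Op 9: note_on(83): all voices busy, STEAL voice 1 (pitch 65, oldest) -> assign | voices=[86 83]
Op 10: note_off(83): free voice 1 | voices=[86 -]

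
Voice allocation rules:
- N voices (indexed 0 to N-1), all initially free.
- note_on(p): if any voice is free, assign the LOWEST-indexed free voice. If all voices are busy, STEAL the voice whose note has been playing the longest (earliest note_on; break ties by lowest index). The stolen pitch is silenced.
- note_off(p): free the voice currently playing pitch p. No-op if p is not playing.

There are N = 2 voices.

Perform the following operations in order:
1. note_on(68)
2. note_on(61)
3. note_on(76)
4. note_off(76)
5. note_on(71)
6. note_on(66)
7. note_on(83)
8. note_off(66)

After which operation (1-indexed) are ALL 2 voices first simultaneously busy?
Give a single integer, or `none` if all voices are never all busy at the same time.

Op 1: note_on(68): voice 0 is free -> assigned | voices=[68 -]
Op 2: note_on(61): voice 1 is free -> assigned | voices=[68 61]
Op 3: note_on(76): all voices busy, STEAL voice 0 (pitch 68, oldest) -> assign | voices=[76 61]
Op 4: note_off(76): free voice 0 | voices=[- 61]
Op 5: note_on(71): voice 0 is free -> assigned | voices=[71 61]
Op 6: note_on(66): all voices busy, STEAL voice 1 (pitch 61, oldest) -> assign | voices=[71 66]
Op 7: note_on(83): all voices busy, STEAL voice 0 (pitch 71, oldest) -> assign | voices=[83 66]
Op 8: note_off(66): free voice 1 | voices=[83 -]

Answer: 2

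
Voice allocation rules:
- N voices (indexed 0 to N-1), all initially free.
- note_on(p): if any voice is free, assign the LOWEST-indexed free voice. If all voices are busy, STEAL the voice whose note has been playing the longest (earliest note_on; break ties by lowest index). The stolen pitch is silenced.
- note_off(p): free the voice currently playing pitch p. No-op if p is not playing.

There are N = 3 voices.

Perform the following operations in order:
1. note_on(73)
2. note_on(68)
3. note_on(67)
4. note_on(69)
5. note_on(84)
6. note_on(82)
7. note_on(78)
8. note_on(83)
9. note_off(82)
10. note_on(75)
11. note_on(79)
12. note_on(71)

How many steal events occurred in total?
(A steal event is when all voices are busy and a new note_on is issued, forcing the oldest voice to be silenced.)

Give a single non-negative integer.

Answer: 7

Derivation:
Op 1: note_on(73): voice 0 is free -> assigned | voices=[73 - -]
Op 2: note_on(68): voice 1 is free -> assigned | voices=[73 68 -]
Op 3: note_on(67): voice 2 is free -> assigned | voices=[73 68 67]
Op 4: note_on(69): all voices busy, STEAL voice 0 (pitch 73, oldest) -> assign | voices=[69 68 67]
Op 5: note_on(84): all voices busy, STEAL voice 1 (pitch 68, oldest) -> assign | voices=[69 84 67]
Op 6: note_on(82): all voices busy, STEAL voice 2 (pitch 67, oldest) -> assign | voices=[69 84 82]
Op 7: note_on(78): all voices busy, STEAL voice 0 (pitch 69, oldest) -> assign | voices=[78 84 82]
Op 8: note_on(83): all voices busy, STEAL voice 1 (pitch 84, oldest) -> assign | voices=[78 83 82]
Op 9: note_off(82): free voice 2 | voices=[78 83 -]
Op 10: note_on(75): voice 2 is free -> assigned | voices=[78 83 75]
Op 11: note_on(79): all voices busy, STEAL voice 0 (pitch 78, oldest) -> assign | voices=[79 83 75]
Op 12: note_on(71): all voices busy, STEAL voice 1 (pitch 83, oldest) -> assign | voices=[79 71 75]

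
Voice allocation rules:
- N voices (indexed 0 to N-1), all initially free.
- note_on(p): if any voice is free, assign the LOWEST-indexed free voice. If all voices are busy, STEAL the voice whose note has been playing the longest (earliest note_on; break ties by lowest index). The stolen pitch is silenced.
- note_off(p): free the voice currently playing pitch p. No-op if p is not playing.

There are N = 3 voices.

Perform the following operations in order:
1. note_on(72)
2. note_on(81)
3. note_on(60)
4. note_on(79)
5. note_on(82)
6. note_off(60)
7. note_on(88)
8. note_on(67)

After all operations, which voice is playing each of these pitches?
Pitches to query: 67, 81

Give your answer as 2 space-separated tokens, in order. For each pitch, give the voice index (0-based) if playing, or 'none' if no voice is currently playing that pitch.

Answer: 0 none

Derivation:
Op 1: note_on(72): voice 0 is free -> assigned | voices=[72 - -]
Op 2: note_on(81): voice 1 is free -> assigned | voices=[72 81 -]
Op 3: note_on(60): voice 2 is free -> assigned | voices=[72 81 60]
Op 4: note_on(79): all voices busy, STEAL voice 0 (pitch 72, oldest) -> assign | voices=[79 81 60]
Op 5: note_on(82): all voices busy, STEAL voice 1 (pitch 81, oldest) -> assign | voices=[79 82 60]
Op 6: note_off(60): free voice 2 | voices=[79 82 -]
Op 7: note_on(88): voice 2 is free -> assigned | voices=[79 82 88]
Op 8: note_on(67): all voices busy, STEAL voice 0 (pitch 79, oldest) -> assign | voices=[67 82 88]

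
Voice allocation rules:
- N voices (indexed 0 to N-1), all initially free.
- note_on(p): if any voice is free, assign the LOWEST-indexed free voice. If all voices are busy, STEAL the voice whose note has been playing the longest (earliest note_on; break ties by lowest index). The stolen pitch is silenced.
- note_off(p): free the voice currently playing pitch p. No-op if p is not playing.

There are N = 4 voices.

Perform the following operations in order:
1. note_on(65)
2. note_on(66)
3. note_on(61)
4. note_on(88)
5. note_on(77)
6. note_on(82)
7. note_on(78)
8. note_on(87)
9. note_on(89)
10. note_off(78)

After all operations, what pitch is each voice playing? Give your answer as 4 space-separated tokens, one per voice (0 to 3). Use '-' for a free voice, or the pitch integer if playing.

Op 1: note_on(65): voice 0 is free -> assigned | voices=[65 - - -]
Op 2: note_on(66): voice 1 is free -> assigned | voices=[65 66 - -]
Op 3: note_on(61): voice 2 is free -> assigned | voices=[65 66 61 -]
Op 4: note_on(88): voice 3 is free -> assigned | voices=[65 66 61 88]
Op 5: note_on(77): all voices busy, STEAL voice 0 (pitch 65, oldest) -> assign | voices=[77 66 61 88]
Op 6: note_on(82): all voices busy, STEAL voice 1 (pitch 66, oldest) -> assign | voices=[77 82 61 88]
Op 7: note_on(78): all voices busy, STEAL voice 2 (pitch 61, oldest) -> assign | voices=[77 82 78 88]
Op 8: note_on(87): all voices busy, STEAL voice 3 (pitch 88, oldest) -> assign | voices=[77 82 78 87]
Op 9: note_on(89): all voices busy, STEAL voice 0 (pitch 77, oldest) -> assign | voices=[89 82 78 87]
Op 10: note_off(78): free voice 2 | voices=[89 82 - 87]

Answer: 89 82 - 87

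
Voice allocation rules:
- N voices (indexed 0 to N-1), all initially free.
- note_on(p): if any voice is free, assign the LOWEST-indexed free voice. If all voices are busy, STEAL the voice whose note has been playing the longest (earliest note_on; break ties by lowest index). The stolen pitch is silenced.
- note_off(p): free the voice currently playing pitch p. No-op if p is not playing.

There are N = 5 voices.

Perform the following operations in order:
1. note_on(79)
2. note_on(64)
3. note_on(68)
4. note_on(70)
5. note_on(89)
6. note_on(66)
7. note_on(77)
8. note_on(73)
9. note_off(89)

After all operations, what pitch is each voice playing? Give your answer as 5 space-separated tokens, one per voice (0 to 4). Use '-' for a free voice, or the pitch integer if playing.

Op 1: note_on(79): voice 0 is free -> assigned | voices=[79 - - - -]
Op 2: note_on(64): voice 1 is free -> assigned | voices=[79 64 - - -]
Op 3: note_on(68): voice 2 is free -> assigned | voices=[79 64 68 - -]
Op 4: note_on(70): voice 3 is free -> assigned | voices=[79 64 68 70 -]
Op 5: note_on(89): voice 4 is free -> assigned | voices=[79 64 68 70 89]
Op 6: note_on(66): all voices busy, STEAL voice 0 (pitch 79, oldest) -> assign | voices=[66 64 68 70 89]
Op 7: note_on(77): all voices busy, STEAL voice 1 (pitch 64, oldest) -> assign | voices=[66 77 68 70 89]
Op 8: note_on(73): all voices busy, STEAL voice 2 (pitch 68, oldest) -> assign | voices=[66 77 73 70 89]
Op 9: note_off(89): free voice 4 | voices=[66 77 73 70 -]

Answer: 66 77 73 70 -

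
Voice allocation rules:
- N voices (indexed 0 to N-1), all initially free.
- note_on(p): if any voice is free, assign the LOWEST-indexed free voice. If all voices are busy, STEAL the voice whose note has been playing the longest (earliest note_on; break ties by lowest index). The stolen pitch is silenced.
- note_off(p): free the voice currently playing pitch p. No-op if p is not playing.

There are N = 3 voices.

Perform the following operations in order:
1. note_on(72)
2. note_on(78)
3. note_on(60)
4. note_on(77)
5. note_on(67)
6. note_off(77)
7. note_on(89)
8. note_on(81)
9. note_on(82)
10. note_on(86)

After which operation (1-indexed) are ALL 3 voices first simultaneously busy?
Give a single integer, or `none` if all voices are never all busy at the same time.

Answer: 3

Derivation:
Op 1: note_on(72): voice 0 is free -> assigned | voices=[72 - -]
Op 2: note_on(78): voice 1 is free -> assigned | voices=[72 78 -]
Op 3: note_on(60): voice 2 is free -> assigned | voices=[72 78 60]
Op 4: note_on(77): all voices busy, STEAL voice 0 (pitch 72, oldest) -> assign | voices=[77 78 60]
Op 5: note_on(67): all voices busy, STEAL voice 1 (pitch 78, oldest) -> assign | voices=[77 67 60]
Op 6: note_off(77): free voice 0 | voices=[- 67 60]
Op 7: note_on(89): voice 0 is free -> assigned | voices=[89 67 60]
Op 8: note_on(81): all voices busy, STEAL voice 2 (pitch 60, oldest) -> assign | voices=[89 67 81]
Op 9: note_on(82): all voices busy, STEAL voice 1 (pitch 67, oldest) -> assign | voices=[89 82 81]
Op 10: note_on(86): all voices busy, STEAL voice 0 (pitch 89, oldest) -> assign | voices=[86 82 81]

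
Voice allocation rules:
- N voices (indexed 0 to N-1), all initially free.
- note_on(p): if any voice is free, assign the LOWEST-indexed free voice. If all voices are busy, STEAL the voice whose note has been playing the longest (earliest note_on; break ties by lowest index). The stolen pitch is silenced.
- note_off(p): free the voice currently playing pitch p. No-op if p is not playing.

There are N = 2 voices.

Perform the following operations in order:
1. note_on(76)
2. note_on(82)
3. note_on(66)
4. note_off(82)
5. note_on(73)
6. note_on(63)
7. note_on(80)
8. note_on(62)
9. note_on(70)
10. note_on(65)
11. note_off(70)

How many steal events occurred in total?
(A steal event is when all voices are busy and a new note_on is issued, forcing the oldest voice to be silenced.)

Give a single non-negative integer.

Answer: 6

Derivation:
Op 1: note_on(76): voice 0 is free -> assigned | voices=[76 -]
Op 2: note_on(82): voice 1 is free -> assigned | voices=[76 82]
Op 3: note_on(66): all voices busy, STEAL voice 0 (pitch 76, oldest) -> assign | voices=[66 82]
Op 4: note_off(82): free voice 1 | voices=[66 -]
Op 5: note_on(73): voice 1 is free -> assigned | voices=[66 73]
Op 6: note_on(63): all voices busy, STEAL voice 0 (pitch 66, oldest) -> assign | voices=[63 73]
Op 7: note_on(80): all voices busy, STEAL voice 1 (pitch 73, oldest) -> assign | voices=[63 80]
Op 8: note_on(62): all voices busy, STEAL voice 0 (pitch 63, oldest) -> assign | voices=[62 80]
Op 9: note_on(70): all voices busy, STEAL voice 1 (pitch 80, oldest) -> assign | voices=[62 70]
Op 10: note_on(65): all voices busy, STEAL voice 0 (pitch 62, oldest) -> assign | voices=[65 70]
Op 11: note_off(70): free voice 1 | voices=[65 -]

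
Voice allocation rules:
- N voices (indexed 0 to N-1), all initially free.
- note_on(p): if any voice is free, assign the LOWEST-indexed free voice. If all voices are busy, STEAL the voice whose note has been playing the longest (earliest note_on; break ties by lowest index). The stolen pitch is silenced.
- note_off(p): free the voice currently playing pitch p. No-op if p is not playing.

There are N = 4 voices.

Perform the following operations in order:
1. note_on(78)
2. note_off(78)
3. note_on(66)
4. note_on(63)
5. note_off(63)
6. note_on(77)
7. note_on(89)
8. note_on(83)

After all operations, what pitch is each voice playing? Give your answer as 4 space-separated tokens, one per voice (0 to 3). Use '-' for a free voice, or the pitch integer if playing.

Op 1: note_on(78): voice 0 is free -> assigned | voices=[78 - - -]
Op 2: note_off(78): free voice 0 | voices=[- - - -]
Op 3: note_on(66): voice 0 is free -> assigned | voices=[66 - - -]
Op 4: note_on(63): voice 1 is free -> assigned | voices=[66 63 - -]
Op 5: note_off(63): free voice 1 | voices=[66 - - -]
Op 6: note_on(77): voice 1 is free -> assigned | voices=[66 77 - -]
Op 7: note_on(89): voice 2 is free -> assigned | voices=[66 77 89 -]
Op 8: note_on(83): voice 3 is free -> assigned | voices=[66 77 89 83]

Answer: 66 77 89 83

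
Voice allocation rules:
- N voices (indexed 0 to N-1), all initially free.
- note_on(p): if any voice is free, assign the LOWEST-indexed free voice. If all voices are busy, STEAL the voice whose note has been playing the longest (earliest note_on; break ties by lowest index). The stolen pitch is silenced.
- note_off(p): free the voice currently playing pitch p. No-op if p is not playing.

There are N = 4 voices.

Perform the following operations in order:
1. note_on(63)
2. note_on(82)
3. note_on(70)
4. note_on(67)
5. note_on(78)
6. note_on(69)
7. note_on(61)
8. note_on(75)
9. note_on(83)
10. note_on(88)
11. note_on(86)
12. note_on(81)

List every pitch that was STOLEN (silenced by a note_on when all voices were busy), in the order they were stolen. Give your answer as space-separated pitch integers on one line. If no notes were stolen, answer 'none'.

Op 1: note_on(63): voice 0 is free -> assigned | voices=[63 - - -]
Op 2: note_on(82): voice 1 is free -> assigned | voices=[63 82 - -]
Op 3: note_on(70): voice 2 is free -> assigned | voices=[63 82 70 -]
Op 4: note_on(67): voice 3 is free -> assigned | voices=[63 82 70 67]
Op 5: note_on(78): all voices busy, STEAL voice 0 (pitch 63, oldest) -> assign | voices=[78 82 70 67]
Op 6: note_on(69): all voices busy, STEAL voice 1 (pitch 82, oldest) -> assign | voices=[78 69 70 67]
Op 7: note_on(61): all voices busy, STEAL voice 2 (pitch 70, oldest) -> assign | voices=[78 69 61 67]
Op 8: note_on(75): all voices busy, STEAL voice 3 (pitch 67, oldest) -> assign | voices=[78 69 61 75]
Op 9: note_on(83): all voices busy, STEAL voice 0 (pitch 78, oldest) -> assign | voices=[83 69 61 75]
Op 10: note_on(88): all voices busy, STEAL voice 1 (pitch 69, oldest) -> assign | voices=[83 88 61 75]
Op 11: note_on(86): all voices busy, STEAL voice 2 (pitch 61, oldest) -> assign | voices=[83 88 86 75]
Op 12: note_on(81): all voices busy, STEAL voice 3 (pitch 75, oldest) -> assign | voices=[83 88 86 81]

Answer: 63 82 70 67 78 69 61 75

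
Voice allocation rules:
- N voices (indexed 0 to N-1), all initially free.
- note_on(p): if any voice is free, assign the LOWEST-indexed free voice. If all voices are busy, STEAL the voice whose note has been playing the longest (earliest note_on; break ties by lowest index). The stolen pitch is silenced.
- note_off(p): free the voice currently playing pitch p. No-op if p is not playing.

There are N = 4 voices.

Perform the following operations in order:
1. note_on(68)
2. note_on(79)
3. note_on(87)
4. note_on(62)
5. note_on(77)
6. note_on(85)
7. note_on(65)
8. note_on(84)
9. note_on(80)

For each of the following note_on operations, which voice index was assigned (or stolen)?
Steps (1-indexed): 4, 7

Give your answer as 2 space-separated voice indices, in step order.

Op 1: note_on(68): voice 0 is free -> assigned | voices=[68 - - -]
Op 2: note_on(79): voice 1 is free -> assigned | voices=[68 79 - -]
Op 3: note_on(87): voice 2 is free -> assigned | voices=[68 79 87 -]
Op 4: note_on(62): voice 3 is free -> assigned | voices=[68 79 87 62]
Op 5: note_on(77): all voices busy, STEAL voice 0 (pitch 68, oldest) -> assign | voices=[77 79 87 62]
Op 6: note_on(85): all voices busy, STEAL voice 1 (pitch 79, oldest) -> assign | voices=[77 85 87 62]
Op 7: note_on(65): all voices busy, STEAL voice 2 (pitch 87, oldest) -> assign | voices=[77 85 65 62]
Op 8: note_on(84): all voices busy, STEAL voice 3 (pitch 62, oldest) -> assign | voices=[77 85 65 84]
Op 9: note_on(80): all voices busy, STEAL voice 0 (pitch 77, oldest) -> assign | voices=[80 85 65 84]

Answer: 3 2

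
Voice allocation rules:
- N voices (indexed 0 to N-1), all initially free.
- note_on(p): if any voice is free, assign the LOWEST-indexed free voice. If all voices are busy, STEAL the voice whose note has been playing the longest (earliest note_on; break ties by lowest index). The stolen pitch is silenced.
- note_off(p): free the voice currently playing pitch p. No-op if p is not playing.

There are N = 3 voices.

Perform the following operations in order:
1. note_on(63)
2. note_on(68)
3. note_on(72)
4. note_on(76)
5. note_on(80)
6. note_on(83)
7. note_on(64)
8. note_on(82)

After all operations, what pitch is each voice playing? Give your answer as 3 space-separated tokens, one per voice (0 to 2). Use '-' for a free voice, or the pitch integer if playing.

Answer: 64 82 83

Derivation:
Op 1: note_on(63): voice 0 is free -> assigned | voices=[63 - -]
Op 2: note_on(68): voice 1 is free -> assigned | voices=[63 68 -]
Op 3: note_on(72): voice 2 is free -> assigned | voices=[63 68 72]
Op 4: note_on(76): all voices busy, STEAL voice 0 (pitch 63, oldest) -> assign | voices=[76 68 72]
Op 5: note_on(80): all voices busy, STEAL voice 1 (pitch 68, oldest) -> assign | voices=[76 80 72]
Op 6: note_on(83): all voices busy, STEAL voice 2 (pitch 72, oldest) -> assign | voices=[76 80 83]
Op 7: note_on(64): all voices busy, STEAL voice 0 (pitch 76, oldest) -> assign | voices=[64 80 83]
Op 8: note_on(82): all voices busy, STEAL voice 1 (pitch 80, oldest) -> assign | voices=[64 82 83]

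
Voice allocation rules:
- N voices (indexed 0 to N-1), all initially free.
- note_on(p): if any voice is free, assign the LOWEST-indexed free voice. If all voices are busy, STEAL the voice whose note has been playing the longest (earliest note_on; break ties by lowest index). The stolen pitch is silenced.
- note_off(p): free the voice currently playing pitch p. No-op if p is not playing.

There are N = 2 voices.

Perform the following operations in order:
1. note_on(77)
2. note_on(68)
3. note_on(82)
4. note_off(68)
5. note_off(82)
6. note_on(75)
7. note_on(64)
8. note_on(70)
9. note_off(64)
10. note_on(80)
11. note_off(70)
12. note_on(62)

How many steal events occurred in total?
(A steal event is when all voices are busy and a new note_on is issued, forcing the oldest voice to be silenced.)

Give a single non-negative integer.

Op 1: note_on(77): voice 0 is free -> assigned | voices=[77 -]
Op 2: note_on(68): voice 1 is free -> assigned | voices=[77 68]
Op 3: note_on(82): all voices busy, STEAL voice 0 (pitch 77, oldest) -> assign | voices=[82 68]
Op 4: note_off(68): free voice 1 | voices=[82 -]
Op 5: note_off(82): free voice 0 | voices=[- -]
Op 6: note_on(75): voice 0 is free -> assigned | voices=[75 -]
Op 7: note_on(64): voice 1 is free -> assigned | voices=[75 64]
Op 8: note_on(70): all voices busy, STEAL voice 0 (pitch 75, oldest) -> assign | voices=[70 64]
Op 9: note_off(64): free voice 1 | voices=[70 -]
Op 10: note_on(80): voice 1 is free -> assigned | voices=[70 80]
Op 11: note_off(70): free voice 0 | voices=[- 80]
Op 12: note_on(62): voice 0 is free -> assigned | voices=[62 80]

Answer: 2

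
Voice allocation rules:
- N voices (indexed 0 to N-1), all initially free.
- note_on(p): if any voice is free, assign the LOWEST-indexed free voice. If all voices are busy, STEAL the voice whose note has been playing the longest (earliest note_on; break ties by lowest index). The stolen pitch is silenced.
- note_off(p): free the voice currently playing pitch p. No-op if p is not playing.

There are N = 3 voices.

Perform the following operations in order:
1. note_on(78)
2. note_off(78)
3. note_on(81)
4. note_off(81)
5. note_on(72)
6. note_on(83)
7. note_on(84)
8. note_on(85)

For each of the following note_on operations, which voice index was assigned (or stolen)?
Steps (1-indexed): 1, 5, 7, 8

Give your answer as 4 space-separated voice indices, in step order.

Op 1: note_on(78): voice 0 is free -> assigned | voices=[78 - -]
Op 2: note_off(78): free voice 0 | voices=[- - -]
Op 3: note_on(81): voice 0 is free -> assigned | voices=[81 - -]
Op 4: note_off(81): free voice 0 | voices=[- - -]
Op 5: note_on(72): voice 0 is free -> assigned | voices=[72 - -]
Op 6: note_on(83): voice 1 is free -> assigned | voices=[72 83 -]
Op 7: note_on(84): voice 2 is free -> assigned | voices=[72 83 84]
Op 8: note_on(85): all voices busy, STEAL voice 0 (pitch 72, oldest) -> assign | voices=[85 83 84]

Answer: 0 0 2 0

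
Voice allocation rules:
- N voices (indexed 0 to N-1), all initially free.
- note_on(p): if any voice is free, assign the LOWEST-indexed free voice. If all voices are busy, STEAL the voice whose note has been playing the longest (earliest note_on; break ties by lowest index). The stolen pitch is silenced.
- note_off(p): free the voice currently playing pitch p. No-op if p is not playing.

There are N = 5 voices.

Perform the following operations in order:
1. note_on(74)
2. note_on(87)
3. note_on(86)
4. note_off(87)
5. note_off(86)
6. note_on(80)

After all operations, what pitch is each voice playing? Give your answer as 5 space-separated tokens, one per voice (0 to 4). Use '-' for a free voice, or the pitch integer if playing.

Answer: 74 80 - - -

Derivation:
Op 1: note_on(74): voice 0 is free -> assigned | voices=[74 - - - -]
Op 2: note_on(87): voice 1 is free -> assigned | voices=[74 87 - - -]
Op 3: note_on(86): voice 2 is free -> assigned | voices=[74 87 86 - -]
Op 4: note_off(87): free voice 1 | voices=[74 - 86 - -]
Op 5: note_off(86): free voice 2 | voices=[74 - - - -]
Op 6: note_on(80): voice 1 is free -> assigned | voices=[74 80 - - -]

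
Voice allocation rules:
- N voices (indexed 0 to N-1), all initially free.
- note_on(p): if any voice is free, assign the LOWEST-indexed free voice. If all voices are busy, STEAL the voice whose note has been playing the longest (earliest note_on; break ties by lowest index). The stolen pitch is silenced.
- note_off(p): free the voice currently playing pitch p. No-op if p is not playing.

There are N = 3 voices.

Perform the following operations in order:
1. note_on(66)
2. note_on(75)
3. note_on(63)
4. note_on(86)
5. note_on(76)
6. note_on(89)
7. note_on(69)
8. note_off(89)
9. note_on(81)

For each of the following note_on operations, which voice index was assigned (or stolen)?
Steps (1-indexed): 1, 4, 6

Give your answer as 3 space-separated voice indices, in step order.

Op 1: note_on(66): voice 0 is free -> assigned | voices=[66 - -]
Op 2: note_on(75): voice 1 is free -> assigned | voices=[66 75 -]
Op 3: note_on(63): voice 2 is free -> assigned | voices=[66 75 63]
Op 4: note_on(86): all voices busy, STEAL voice 0 (pitch 66, oldest) -> assign | voices=[86 75 63]
Op 5: note_on(76): all voices busy, STEAL voice 1 (pitch 75, oldest) -> assign | voices=[86 76 63]
Op 6: note_on(89): all voices busy, STEAL voice 2 (pitch 63, oldest) -> assign | voices=[86 76 89]
Op 7: note_on(69): all voices busy, STEAL voice 0 (pitch 86, oldest) -> assign | voices=[69 76 89]
Op 8: note_off(89): free voice 2 | voices=[69 76 -]
Op 9: note_on(81): voice 2 is free -> assigned | voices=[69 76 81]

Answer: 0 0 2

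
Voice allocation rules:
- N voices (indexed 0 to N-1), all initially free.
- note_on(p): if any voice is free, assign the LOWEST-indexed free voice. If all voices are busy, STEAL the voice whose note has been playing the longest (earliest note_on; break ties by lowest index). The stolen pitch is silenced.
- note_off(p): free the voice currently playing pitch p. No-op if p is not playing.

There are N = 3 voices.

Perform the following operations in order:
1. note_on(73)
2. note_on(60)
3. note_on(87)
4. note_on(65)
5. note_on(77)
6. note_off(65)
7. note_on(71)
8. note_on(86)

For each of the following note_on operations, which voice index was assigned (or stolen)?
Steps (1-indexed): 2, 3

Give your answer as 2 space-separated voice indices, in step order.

Op 1: note_on(73): voice 0 is free -> assigned | voices=[73 - -]
Op 2: note_on(60): voice 1 is free -> assigned | voices=[73 60 -]
Op 3: note_on(87): voice 2 is free -> assigned | voices=[73 60 87]
Op 4: note_on(65): all voices busy, STEAL voice 0 (pitch 73, oldest) -> assign | voices=[65 60 87]
Op 5: note_on(77): all voices busy, STEAL voice 1 (pitch 60, oldest) -> assign | voices=[65 77 87]
Op 6: note_off(65): free voice 0 | voices=[- 77 87]
Op 7: note_on(71): voice 0 is free -> assigned | voices=[71 77 87]
Op 8: note_on(86): all voices busy, STEAL voice 2 (pitch 87, oldest) -> assign | voices=[71 77 86]

Answer: 1 2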